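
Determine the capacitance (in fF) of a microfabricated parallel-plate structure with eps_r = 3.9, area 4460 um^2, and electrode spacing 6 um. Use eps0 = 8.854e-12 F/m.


Step 1: Convert area to m^2: A = 4460e-12 m^2
Step 2: Convert gap to m: d = 6e-6 m
Step 3: C = eps0 * eps_r * A / d
C = 8.854e-12 * 3.9 * 4460e-12 / 6e-6
Step 4: Convert to fF (multiply by 1e15).
C = 25.67 fF


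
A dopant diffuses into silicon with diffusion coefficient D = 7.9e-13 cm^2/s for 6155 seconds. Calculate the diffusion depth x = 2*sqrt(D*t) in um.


Step 1: Compute D*t = 7.9e-13 * 6155 = 4.86245e-09 cm^2
Step 2: sqrt(D*t) = 6.97313e-05 cm
Step 3: x = 2 * 6.97313e-05 cm = 1.394626e-04 cm
Step 4: Convert to um (1 cm = 1e4 um): x = 1.395 um


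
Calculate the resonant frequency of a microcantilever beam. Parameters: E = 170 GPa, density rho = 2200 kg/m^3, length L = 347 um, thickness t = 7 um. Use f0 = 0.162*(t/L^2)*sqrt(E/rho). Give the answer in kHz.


Step 1: Convert units to SI.
t_SI = 7e-6 m, L_SI = 347e-6 m
Step 2: Calculate sqrt(E/rho).
sqrt(170e9 / 2200) = 8790.49 m/s
Step 3: Compute f0.
f0 = 0.162 * 7e-6 / (347e-6)^2 * 8790.49 = 82788.0 Hz = 82.79 kHz


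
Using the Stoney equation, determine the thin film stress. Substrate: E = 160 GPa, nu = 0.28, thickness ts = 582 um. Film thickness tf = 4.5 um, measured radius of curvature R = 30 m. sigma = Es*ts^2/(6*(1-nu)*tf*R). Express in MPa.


Step 1: Compute numerator: Es * ts^2 = 160 * 582^2 = 54195840 (GPa*um^2)
Step 2: Compute denominator (R in um): 6*(1-nu)*tf*R = 6*0.72*4.5*30e6 = 583200000.0 (um^2)
Step 3: sigma (GPa) = 54195840 / 583200000.0 = 9.2928e-02 GPa
Step 4: Convert to MPa (x1000): sigma = 92.9 MPa


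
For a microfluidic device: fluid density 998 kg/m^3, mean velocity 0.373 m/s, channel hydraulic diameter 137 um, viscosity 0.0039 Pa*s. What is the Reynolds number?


Step 1: Convert Dh to meters: Dh = 137e-6 m
Step 2: Re = rho * v * Dh / mu
Re = 998 * 0.373 * 137e-6 / 0.0039
Re = 13.077


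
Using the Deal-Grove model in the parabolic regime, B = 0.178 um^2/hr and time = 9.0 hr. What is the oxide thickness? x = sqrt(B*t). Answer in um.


Step 1: Compute B*t = 0.178 * 9.0 = 1.602
Step 2: x = sqrt(1.602)
x = 1.266 um


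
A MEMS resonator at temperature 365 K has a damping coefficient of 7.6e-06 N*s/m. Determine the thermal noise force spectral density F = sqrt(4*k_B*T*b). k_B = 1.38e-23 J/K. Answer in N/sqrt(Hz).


Step 1: Compute 4 * k_B * T * b
= 4 * 1.38e-23 * 365 * 7.6e-06
= 1.5312e-25 N^2/Hz
Step 2: F_noise = sqrt(1.5312e-25)
F_noise = 3.91e-13 N/sqrt(Hz)


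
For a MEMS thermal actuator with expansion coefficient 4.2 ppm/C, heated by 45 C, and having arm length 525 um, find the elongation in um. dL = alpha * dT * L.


Step 1: Convert CTE: alpha = 4.2 ppm/C = 4.2e-6 /C
Step 2: dL = 4.2e-6 * 45 * 525
dL = 0.0992 um


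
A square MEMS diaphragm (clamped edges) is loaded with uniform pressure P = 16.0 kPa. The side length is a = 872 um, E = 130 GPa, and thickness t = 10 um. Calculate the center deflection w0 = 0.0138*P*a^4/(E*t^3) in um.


Step 1: Convert pressure to compatible units (E is in GPa, so P in GPa).
P = 16.0 kPa = 16.0e-6 GPa
Step 2: Compute numerator: 0.0138 * P * a^4.
a^4 = 872^4 = 578183827456
numerator = 0.0138 * 16.0e-6 * 578183827456 = 1.2766e+05
Step 3: Compute denominator: E * t^3 = 130 * 10^3 = 130000
Step 4: w0 = numerator / denominator = 1.2766e+05 / 130000 = 0.982 um


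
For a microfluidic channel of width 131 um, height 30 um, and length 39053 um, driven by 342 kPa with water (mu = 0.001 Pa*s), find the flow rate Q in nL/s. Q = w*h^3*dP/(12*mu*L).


Step 1: Convert all dimensions to SI (meters).
w = 131e-6 m, h = 30e-6 m, L = 39053e-6 m, dP = 342e3 Pa
Step 2: Q = w * h^3 * dP / (12 * mu * L)
Q = 131e-6 * (30e-6)^3 * 342e3 / (12 * 0.001 * 39053e-6) = 2.58122295e-09 m^3/s
Step 3: Convert Q from m^3/s to nL/s (1 m^3 = 1e12 nL, so multiply by 1e12).
Q = 2581.223 nL/s


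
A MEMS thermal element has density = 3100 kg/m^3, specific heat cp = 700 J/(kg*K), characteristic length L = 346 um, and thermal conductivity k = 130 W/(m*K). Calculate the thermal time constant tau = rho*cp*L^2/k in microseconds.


Step 1: Convert L to m: L = 346e-6 m
Step 2: L^2 = (346e-6)^2 = 1.19716e-07 m^2
Step 3: tau = 3100 * 700 * 1.19716e-07 / 130 = 1.99833631e-03 s
Step 4: Convert to microseconds (multiply by 1e6).
tau = 1998.336 us


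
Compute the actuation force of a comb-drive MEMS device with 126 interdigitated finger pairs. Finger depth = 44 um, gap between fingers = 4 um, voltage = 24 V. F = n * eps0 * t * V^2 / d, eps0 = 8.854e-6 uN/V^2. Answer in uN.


Step 1: Parameters: n=126, eps0=8.854e-6 uN/V^2, t=44 um, V=24 V, d=4 um
Step 2: V^2 = 576
Step 3: F = 126 * 8.854e-6 * 44 * 576 / 4
F = 7.068 uN


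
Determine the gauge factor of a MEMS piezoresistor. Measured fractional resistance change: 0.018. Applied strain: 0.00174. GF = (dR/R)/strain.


Step 1: Identify values.
dR/R = 0.018, strain = 0.00174
Step 2: GF = (dR/R) / strain = 0.018 / 0.00174
GF = 10.3


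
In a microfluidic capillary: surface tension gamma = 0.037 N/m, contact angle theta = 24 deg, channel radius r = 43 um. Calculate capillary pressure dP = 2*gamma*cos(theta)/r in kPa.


Step 1: cos(24 deg) = 0.9135
Step 2: Convert r to m: r = 43e-6 m
Step 3: dP = 2 * 0.037 * 0.9135 / 43e-6 = 1572.1 Pa
Step 4: Convert Pa to kPa (divide by 1000).
dP = 1.57 kPa


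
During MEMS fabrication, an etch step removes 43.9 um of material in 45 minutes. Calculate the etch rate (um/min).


Step 1: Etch rate = depth / time
Step 2: rate = 43.9 / 45
rate = 0.976 um/min


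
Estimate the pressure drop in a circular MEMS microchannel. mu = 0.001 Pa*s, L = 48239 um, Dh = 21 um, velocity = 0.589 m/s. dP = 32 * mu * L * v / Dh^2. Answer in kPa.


Step 1: Convert to SI: L = 48239e-6 m, Dh = 21e-6 m
Step 2: dP = 32 * 0.001 * 48239e-6 * 0.589 / (21e-6)^2
Step 3: dP = 2061697.67 Pa
Step 4: Convert to kPa: dP = 2061.7 kPa


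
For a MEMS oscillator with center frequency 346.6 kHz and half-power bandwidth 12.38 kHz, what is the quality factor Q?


Step 1: Q = f0 / bandwidth
Step 2: Q = 346.6 / 12.38
Q = 28.0


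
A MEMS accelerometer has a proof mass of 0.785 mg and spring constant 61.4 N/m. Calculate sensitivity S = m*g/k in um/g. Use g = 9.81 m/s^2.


Step 1: Convert mass: m = 0.785 mg = 7.85e-07 kg
Step 2: S = m * g / k = 7.85e-07 * 9.81 / 61.4
Step 3: S = 1.25e-07 m/g
Step 4: Convert to um/g: S = 0.125 um/g


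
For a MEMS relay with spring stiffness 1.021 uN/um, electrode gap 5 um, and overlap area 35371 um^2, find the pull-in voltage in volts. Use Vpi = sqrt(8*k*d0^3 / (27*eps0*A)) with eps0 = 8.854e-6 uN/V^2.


Step 1: Compute numerator: 8 * k * d0^3 = 8 * 1.021 * 5^3 = 1021.0
Step 2: Compute denominator: 27 * eps0 * A = 27 * 8.854e-6 * 35371 = 8.455721
Step 3: Vpi = sqrt(1021.0 / 8.455721)
Vpi = 10.99 V


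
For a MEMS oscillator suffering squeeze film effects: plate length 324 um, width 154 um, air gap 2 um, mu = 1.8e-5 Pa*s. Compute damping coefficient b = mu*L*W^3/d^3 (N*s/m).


Step 1: Convert to SI.
L = 324e-6 m, W = 154e-6 m, d = 2e-6 m
Step 2: W^3 = (154e-6)^3 = 3.65e-12 m^3
Step 3: d^3 = (2e-6)^3 = 8.00e-18 m^3
Step 4: b = 1.8e-5 * 324e-6 * 3.65e-12 / 8.00e-18
b = 2.66e-03 N*s/m


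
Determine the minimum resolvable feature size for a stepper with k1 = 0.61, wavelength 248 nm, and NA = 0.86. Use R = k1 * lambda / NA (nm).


Step 1: Identify values: k1 = 0.61, lambda = 248 nm, NA = 0.86
Step 2: R = k1 * lambda / NA
R = 0.61 * 248 / 0.86
R = 175.9 nm


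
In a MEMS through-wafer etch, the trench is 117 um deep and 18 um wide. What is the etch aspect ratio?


Step 1: AR = depth / width
Step 2: AR = 117 / 18
AR = 6.5


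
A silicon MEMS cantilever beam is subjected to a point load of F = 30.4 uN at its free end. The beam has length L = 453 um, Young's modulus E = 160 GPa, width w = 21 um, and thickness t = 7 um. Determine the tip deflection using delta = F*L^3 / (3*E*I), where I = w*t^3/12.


Step 1: Calculate the second moment of area.
I = w * t^3 / 12 = 21 * 7^3 / 12 = 600.25 um^4
Step 2: Convert E to consistent units (1 GPa = 1000 uN/um^2).
E = 160 GPa = 160000 uN/um^2
Step 3: Calculate tip deflection.
delta = F * L^3 / (3 * E * I)
delta = 30.4 * 453^3 / (3 * 160000 * 600.25)
delta = 9.8083 um


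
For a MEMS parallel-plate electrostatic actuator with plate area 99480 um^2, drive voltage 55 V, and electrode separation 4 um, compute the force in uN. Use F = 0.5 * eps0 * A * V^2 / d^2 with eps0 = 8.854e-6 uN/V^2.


Step 1: Identify parameters.
eps0 = 8.854e-6 uN/V^2, A = 99480 um^2, V = 55 V, d = 4 um
Step 2: Compute V^2 = 55^2 = 3025
Step 3: Compute d^2 = 4^2 = 16
Step 4: F = 0.5 * 8.854e-6 * 99480 * 3025 / 16
F = 83.263 uN


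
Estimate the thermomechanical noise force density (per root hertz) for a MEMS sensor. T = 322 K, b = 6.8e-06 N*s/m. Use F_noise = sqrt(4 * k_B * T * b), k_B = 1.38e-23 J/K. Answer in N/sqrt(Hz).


Step 1: Compute 4 * k_B * T * b
= 4 * 1.38e-23 * 322 * 6.8e-06
= 1.2087e-25 N^2/Hz
Step 2: F_noise = sqrt(1.2087e-25)
F_noise = 3.48e-13 N/sqrt(Hz)


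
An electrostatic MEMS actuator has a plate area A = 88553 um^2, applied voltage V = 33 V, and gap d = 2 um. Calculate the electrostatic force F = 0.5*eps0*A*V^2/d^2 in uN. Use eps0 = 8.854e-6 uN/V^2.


Step 1: Identify parameters.
eps0 = 8.854e-6 uN/V^2, A = 88553 um^2, V = 33 V, d = 2 um
Step 2: Compute V^2 = 33^2 = 1089
Step 3: Compute d^2 = 2^2 = 4
Step 4: F = 0.5 * 8.854e-6 * 88553 * 1089 / 4
F = 106.729 uN


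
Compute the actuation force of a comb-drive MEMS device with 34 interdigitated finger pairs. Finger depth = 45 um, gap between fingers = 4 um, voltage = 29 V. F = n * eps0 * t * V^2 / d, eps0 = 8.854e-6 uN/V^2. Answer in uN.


Step 1: Parameters: n=34, eps0=8.854e-6 uN/V^2, t=45 um, V=29 V, d=4 um
Step 2: V^2 = 841
Step 3: F = 34 * 8.854e-6 * 45 * 841 / 4
F = 2.848 uN


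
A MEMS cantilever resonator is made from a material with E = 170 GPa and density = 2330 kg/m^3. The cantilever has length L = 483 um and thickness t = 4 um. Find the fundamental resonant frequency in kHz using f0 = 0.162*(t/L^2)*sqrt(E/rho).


Step 1: Convert units to SI.
t_SI = 4e-6 m, L_SI = 483e-6 m
Step 2: Calculate sqrt(E/rho).
sqrt(170e9 / 2330) = 8541.74 m/s
Step 3: Compute f0.
f0 = 0.162 * 4e-6 / (483e-6)^2 * 8541.74 = 23726.1 Hz = 23.73 kHz


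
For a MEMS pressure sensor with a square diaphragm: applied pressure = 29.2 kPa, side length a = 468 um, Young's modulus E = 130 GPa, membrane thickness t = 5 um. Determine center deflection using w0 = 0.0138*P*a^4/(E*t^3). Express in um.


Step 1: Convert pressure to compatible units (E is in GPa, so P in GPa).
P = 29.2 kPa = 29.2e-6 GPa
Step 2: Compute numerator: 0.0138 * P * a^4.
a^4 = 468^4 = 47971512576
numerator = 0.0138 * 29.2e-6 * 47971512576 = 1.93306e+04
Step 3: Compute denominator: E * t^3 = 130 * 5^3 = 16250
Step 4: w0 = numerator / denominator = 1.93306e+04 / 16250 = 1.1896 um


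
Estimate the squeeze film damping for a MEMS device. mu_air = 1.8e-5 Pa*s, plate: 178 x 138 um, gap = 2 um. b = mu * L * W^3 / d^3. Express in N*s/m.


Step 1: Convert to SI.
L = 178e-6 m, W = 138e-6 m, d = 2e-6 m
Step 2: W^3 = (138e-6)^3 = 2.63e-12 m^3
Step 3: d^3 = (2e-6)^3 = 8.00e-18 m^3
Step 4: b = 1.8e-5 * 178e-6 * 2.63e-12 / 8.00e-18
b = 1.05e-03 N*s/m


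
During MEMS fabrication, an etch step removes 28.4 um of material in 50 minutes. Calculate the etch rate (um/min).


Step 1: Etch rate = depth / time
Step 2: rate = 28.4 / 50
rate = 0.568 um/min


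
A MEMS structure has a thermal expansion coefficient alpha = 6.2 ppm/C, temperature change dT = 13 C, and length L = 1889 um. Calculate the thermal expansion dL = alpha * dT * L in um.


Step 1: Convert CTE: alpha = 6.2 ppm/C = 6.2e-6 /C
Step 2: dL = 6.2e-6 * 13 * 1889
dL = 0.1523 um


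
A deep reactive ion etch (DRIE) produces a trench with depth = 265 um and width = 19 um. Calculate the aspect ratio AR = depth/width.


Step 1: AR = depth / width
Step 2: AR = 265 / 19
AR = 13.9


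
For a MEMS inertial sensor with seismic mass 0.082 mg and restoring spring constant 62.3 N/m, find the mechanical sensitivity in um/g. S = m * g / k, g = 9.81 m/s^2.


Step 1: Convert mass: m = 0.082 mg = 8.20e-08 kg
Step 2: S = m * g / k = 8.20e-08 * 9.81 / 62.3
Step 3: S = 1.29e-08 m/g
Step 4: Convert to um/g: S = 0.013 um/g


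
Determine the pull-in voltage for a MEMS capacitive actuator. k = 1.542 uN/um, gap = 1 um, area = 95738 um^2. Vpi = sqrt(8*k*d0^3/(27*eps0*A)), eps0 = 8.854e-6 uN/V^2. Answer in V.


Step 1: Compute numerator: 8 * k * d0^3 = 8 * 1.542 * 1^3 = 12.336
Step 2: Compute denominator: 27 * eps0 * A = 27 * 8.854e-6 * 95738 = 22.886935
Step 3: Vpi = sqrt(12.336 / 22.886935)
Vpi = 0.73 V


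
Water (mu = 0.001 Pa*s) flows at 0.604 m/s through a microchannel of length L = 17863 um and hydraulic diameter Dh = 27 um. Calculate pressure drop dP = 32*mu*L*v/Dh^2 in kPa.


Step 1: Convert to SI: L = 17863e-6 m, Dh = 27e-6 m
Step 2: dP = 32 * 0.001 * 17863e-6 * 0.604 / (27e-6)^2
Step 3: dP = 473602.28 Pa
Step 4: Convert to kPa: dP = 473.6 kPa


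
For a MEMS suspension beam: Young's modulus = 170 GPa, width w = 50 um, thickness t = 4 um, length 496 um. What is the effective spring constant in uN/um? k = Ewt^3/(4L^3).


Step 1: Convert E to consistent units (1 GPa = 1000 uN/um^2).
E = 170 GPa = 170000 uN/um^2
Step 2: Compute t^3 = 4^3 = 64
Step 3: Compute L^3 = 496^3 = 122023936
Step 4: k = 170000 * 50 * 64 / (4 * 122023936)
k = 1.1145 uN/um


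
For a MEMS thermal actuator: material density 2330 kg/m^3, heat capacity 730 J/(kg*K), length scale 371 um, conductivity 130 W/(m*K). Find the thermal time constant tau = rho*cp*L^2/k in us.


Step 1: Convert L to m: L = 371e-6 m
Step 2: L^2 = (371e-6)^2 = 1.37641e-07 m^2
Step 3: tau = 2330 * 730 * 1.37641e-07 / 130 = 1.80087367e-03 s
Step 4: Convert to microseconds (multiply by 1e6).
tau = 1800.874 us


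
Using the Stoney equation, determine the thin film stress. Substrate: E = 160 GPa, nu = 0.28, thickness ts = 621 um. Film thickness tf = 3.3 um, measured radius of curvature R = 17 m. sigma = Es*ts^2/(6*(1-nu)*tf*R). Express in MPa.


Step 1: Compute numerator: Es * ts^2 = 160 * 621^2 = 61702560 (GPa*um^2)
Step 2: Compute denominator (R in um): 6*(1-nu)*tf*R = 6*0.72*3.3*17e6 = 242352000.0 (um^2)
Step 3: sigma (GPa) = 61702560 / 242352000.0 = 2.54599e-01 GPa
Step 4: Convert to MPa (x1000): sigma = 254.6 MPa


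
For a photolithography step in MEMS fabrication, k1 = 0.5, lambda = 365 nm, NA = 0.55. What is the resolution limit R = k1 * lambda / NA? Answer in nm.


Step 1: Identify values: k1 = 0.5, lambda = 365 nm, NA = 0.55
Step 2: R = k1 * lambda / NA
R = 0.5 * 365 / 0.55
R = 331.8 nm


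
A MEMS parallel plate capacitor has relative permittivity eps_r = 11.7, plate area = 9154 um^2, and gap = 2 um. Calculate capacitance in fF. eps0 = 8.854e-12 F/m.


Step 1: Convert area to m^2: A = 9154e-12 m^2
Step 2: Convert gap to m: d = 2e-6 m
Step 3: C = eps0 * eps_r * A / d
C = 8.854e-12 * 11.7 * 9154e-12 / 2e-6
Step 4: Convert to fF (multiply by 1e15).
C = 474.14 fF


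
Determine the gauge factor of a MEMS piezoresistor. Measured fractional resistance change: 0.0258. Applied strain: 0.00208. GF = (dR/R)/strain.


Step 1: Identify values.
dR/R = 0.0258, strain = 0.00208
Step 2: GF = (dR/R) / strain = 0.0258 / 0.00208
GF = 12.4


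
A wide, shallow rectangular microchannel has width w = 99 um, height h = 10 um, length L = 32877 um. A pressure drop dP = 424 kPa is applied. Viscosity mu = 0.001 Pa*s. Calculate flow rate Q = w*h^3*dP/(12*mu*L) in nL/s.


Step 1: Convert all dimensions to SI (meters).
w = 99e-6 m, h = 10e-6 m, L = 32877e-6 m, dP = 424e3 Pa
Step 2: Q = w * h^3 * dP / (12 * mu * L)
Q = 99e-6 * (10e-6)^3 * 424e3 / (12 * 0.001 * 32877e-6) = 1.0639657e-10 m^3/s
Step 3: Convert Q from m^3/s to nL/s (1 m^3 = 1e12 nL, so multiply by 1e12).
Q = 106.397 nL/s


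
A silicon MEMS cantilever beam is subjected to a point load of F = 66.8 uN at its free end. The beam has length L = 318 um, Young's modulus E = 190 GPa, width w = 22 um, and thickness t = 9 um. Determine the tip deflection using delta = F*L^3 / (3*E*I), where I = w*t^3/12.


Step 1: Calculate the second moment of area.
I = w * t^3 / 12 = 22 * 9^3 / 12 = 1336.5 um^4
Step 2: Convert E to consistent units (1 GPa = 1000 uN/um^2).
E = 190 GPa = 190000 uN/um^2
Step 3: Calculate tip deflection.
delta = F * L^3 / (3 * E * I)
delta = 66.8 * 318^3 / (3 * 190000 * 1336.5)
delta = 2.8198 um


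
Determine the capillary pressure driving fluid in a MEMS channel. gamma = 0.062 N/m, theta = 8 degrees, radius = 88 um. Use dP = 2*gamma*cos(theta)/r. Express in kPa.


Step 1: cos(8 deg) = 0.9903
Step 2: Convert r to m: r = 88e-6 m
Step 3: dP = 2 * 0.062 * 0.9903 / 88e-6 = 1395.4 Pa
Step 4: Convert Pa to kPa (divide by 1000).
dP = 1.4 kPa


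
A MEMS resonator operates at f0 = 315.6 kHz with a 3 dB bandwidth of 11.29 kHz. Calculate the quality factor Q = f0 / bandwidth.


Step 1: Q = f0 / bandwidth
Step 2: Q = 315.6 / 11.29
Q = 28.0


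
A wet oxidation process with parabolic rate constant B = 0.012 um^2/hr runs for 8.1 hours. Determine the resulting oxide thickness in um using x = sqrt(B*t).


Step 1: Compute B*t = 0.012 * 8.1 = 0.0972
Step 2: x = sqrt(0.0972)
x = 0.312 um


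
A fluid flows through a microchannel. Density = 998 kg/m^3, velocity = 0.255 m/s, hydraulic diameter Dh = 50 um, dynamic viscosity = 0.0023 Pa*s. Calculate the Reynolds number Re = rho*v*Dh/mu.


Step 1: Convert Dh to meters: Dh = 50e-6 m
Step 2: Re = rho * v * Dh / mu
Re = 998 * 0.255 * 50e-6 / 0.0023
Re = 5.532


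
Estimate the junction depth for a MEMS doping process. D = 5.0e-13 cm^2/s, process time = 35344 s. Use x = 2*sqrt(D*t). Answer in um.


Step 1: Compute D*t = 5.0e-13 * 35344 = 1.7672e-08 cm^2
Step 2: sqrt(D*t) = 1.32936e-04 cm
Step 3: x = 2 * 1.32936e-04 cm = 2.65872e-04 cm
Step 4: Convert to um (1 cm = 1e4 um): x = 2.659 um


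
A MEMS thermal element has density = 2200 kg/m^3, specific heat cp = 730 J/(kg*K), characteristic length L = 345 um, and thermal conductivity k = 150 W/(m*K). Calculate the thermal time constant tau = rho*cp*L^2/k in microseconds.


Step 1: Convert L to m: L = 345e-6 m
Step 2: L^2 = (345e-6)^2 = 1.19025e-07 m^2
Step 3: tau = 2200 * 730 * 1.19025e-07 / 150 = 1.274361e-03 s
Step 4: Convert to microseconds (multiply by 1e6).
tau = 1274.361 us


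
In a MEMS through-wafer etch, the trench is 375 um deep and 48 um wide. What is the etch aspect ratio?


Step 1: AR = depth / width
Step 2: AR = 375 / 48
AR = 7.8


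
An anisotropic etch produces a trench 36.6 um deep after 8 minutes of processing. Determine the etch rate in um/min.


Step 1: Etch rate = depth / time
Step 2: rate = 36.6 / 8
rate = 4.575 um/min


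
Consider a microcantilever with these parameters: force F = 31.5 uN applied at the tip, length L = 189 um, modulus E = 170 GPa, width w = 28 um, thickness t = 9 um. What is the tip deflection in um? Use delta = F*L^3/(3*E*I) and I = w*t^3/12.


Step 1: Calculate the second moment of area.
I = w * t^3 / 12 = 28 * 9^3 / 12 = 1701.0 um^4
Step 2: Convert E to consistent units (1 GPa = 1000 uN/um^2).
E = 170 GPa = 170000 uN/um^2
Step 3: Calculate tip deflection.
delta = F * L^3 / (3 * E * I)
delta = 31.5 * 189^3 / (3 * 170000 * 1701.0)
delta = 0.2451 um


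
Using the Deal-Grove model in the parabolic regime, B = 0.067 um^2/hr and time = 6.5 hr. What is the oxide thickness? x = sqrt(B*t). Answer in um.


Step 1: Compute B*t = 0.067 * 6.5 = 0.4355
Step 2: x = sqrt(0.4355)
x = 0.66 um


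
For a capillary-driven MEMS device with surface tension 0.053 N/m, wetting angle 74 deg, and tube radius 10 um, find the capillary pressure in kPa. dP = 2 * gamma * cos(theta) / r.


Step 1: cos(74 deg) = 0.2756
Step 2: Convert r to m: r = 10e-6 m
Step 3: dP = 2 * 0.053 * 0.2756 / 10e-6 = 2921.4 Pa
Step 4: Convert Pa to kPa (divide by 1000).
dP = 2.92 kPa


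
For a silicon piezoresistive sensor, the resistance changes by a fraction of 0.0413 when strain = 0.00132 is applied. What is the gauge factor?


Step 1: Identify values.
dR/R = 0.0413, strain = 0.00132
Step 2: GF = (dR/R) / strain = 0.0413 / 0.00132
GF = 31.3


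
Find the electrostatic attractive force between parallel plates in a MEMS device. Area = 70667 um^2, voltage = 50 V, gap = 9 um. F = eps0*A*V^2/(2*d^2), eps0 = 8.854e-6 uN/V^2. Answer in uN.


Step 1: Identify parameters.
eps0 = 8.854e-6 uN/V^2, A = 70667 um^2, V = 50 V, d = 9 um
Step 2: Compute V^2 = 50^2 = 2500
Step 3: Compute d^2 = 9^2 = 81
Step 4: F = 0.5 * 8.854e-6 * 70667 * 2500 / 81
F = 9.656 uN


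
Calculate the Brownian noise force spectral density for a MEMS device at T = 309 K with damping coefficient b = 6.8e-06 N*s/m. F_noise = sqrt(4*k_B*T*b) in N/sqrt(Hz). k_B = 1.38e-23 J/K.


Step 1: Compute 4 * k_B * T * b
= 4 * 1.38e-23 * 309 * 6.8e-06
= 1.1599e-25 N^2/Hz
Step 2: F_noise = sqrt(1.1599e-25)
F_noise = 3.41e-13 N/sqrt(Hz)


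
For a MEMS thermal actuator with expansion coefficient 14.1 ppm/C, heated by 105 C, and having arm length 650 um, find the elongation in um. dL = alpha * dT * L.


Step 1: Convert CTE: alpha = 14.1 ppm/C = 14.1e-6 /C
Step 2: dL = 14.1e-6 * 105 * 650
dL = 0.9623 um


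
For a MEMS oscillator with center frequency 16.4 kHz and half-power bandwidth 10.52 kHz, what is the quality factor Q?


Step 1: Q = f0 / bandwidth
Step 2: Q = 16.4 / 10.52
Q = 1.6


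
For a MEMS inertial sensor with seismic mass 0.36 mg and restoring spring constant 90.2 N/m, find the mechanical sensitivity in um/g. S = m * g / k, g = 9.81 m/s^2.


Step 1: Convert mass: m = 0.36 mg = 3.60e-07 kg
Step 2: S = m * g / k = 3.60e-07 * 9.81 / 90.2
Step 3: S = 3.92e-08 m/g
Step 4: Convert to um/g: S = 0.039 um/g


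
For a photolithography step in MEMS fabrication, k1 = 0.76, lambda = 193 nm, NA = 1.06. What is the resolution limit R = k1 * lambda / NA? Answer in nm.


Step 1: Identify values: k1 = 0.76, lambda = 193 nm, NA = 1.06
Step 2: R = k1 * lambda / NA
R = 0.76 * 193 / 1.06
R = 138.4 nm


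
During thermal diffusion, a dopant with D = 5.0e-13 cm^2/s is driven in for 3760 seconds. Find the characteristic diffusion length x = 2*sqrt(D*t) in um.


Step 1: Compute D*t = 5.0e-13 * 3760 = 1.88e-09 cm^2
Step 2: sqrt(D*t) = 4.3359e-05 cm
Step 3: x = 2 * 4.3359e-05 cm = 8.6718e-05 cm
Step 4: Convert to um (1 cm = 1e4 um): x = 0.867 um


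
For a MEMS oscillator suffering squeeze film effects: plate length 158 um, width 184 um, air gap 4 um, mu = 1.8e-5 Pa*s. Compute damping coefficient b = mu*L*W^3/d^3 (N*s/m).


Step 1: Convert to SI.
L = 158e-6 m, W = 184e-6 m, d = 4e-6 m
Step 2: W^3 = (184e-6)^3 = 6.23e-12 m^3
Step 3: d^3 = (4e-6)^3 = 6.40e-17 m^3
Step 4: b = 1.8e-5 * 158e-6 * 6.23e-12 / 6.40e-17
b = 2.77e-04 N*s/m


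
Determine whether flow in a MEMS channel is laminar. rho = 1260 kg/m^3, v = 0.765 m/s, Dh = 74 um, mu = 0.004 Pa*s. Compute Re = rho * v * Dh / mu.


Step 1: Convert Dh to meters: Dh = 74e-6 m
Step 2: Re = rho * v * Dh / mu
Re = 1260 * 0.765 * 74e-6 / 0.004
Re = 17.832
Since Re = 17.832 is below ~2300, the flow is laminar.


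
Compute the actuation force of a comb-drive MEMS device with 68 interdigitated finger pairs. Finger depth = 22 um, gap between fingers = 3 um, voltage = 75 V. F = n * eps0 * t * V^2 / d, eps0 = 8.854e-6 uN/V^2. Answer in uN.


Step 1: Parameters: n=68, eps0=8.854e-6 uN/V^2, t=22 um, V=75 V, d=3 um
Step 2: V^2 = 5625
Step 3: F = 68 * 8.854e-6 * 22 * 5625 / 3
F = 24.835 uN


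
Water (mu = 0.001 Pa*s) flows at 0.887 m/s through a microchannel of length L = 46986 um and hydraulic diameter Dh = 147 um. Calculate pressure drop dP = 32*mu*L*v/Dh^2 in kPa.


Step 1: Convert to SI: L = 46986e-6 m, Dh = 147e-6 m
Step 2: dP = 32 * 0.001 * 46986e-6 * 0.887 / (147e-6)^2
Step 3: dP = 61717.37 Pa
Step 4: Convert to kPa: dP = 61.72 kPa


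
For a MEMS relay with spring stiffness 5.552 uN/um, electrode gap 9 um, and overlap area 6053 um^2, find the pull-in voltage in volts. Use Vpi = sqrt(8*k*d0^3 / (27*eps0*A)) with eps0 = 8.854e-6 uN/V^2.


Step 1: Compute numerator: 8 * k * d0^3 = 8 * 5.552 * 9^3 = 32379.264
Step 2: Compute denominator: 27 * eps0 * A = 27 * 8.854e-6 * 6053 = 1.447018
Step 3: Vpi = sqrt(32379.264 / 1.447018)
Vpi = 149.59 V


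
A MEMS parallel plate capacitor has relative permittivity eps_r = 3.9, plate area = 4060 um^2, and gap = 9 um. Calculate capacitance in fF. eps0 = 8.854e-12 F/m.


Step 1: Convert area to m^2: A = 4060e-12 m^2
Step 2: Convert gap to m: d = 9e-6 m
Step 3: C = eps0 * eps_r * A / d
C = 8.854e-12 * 3.9 * 4060e-12 / 9e-6
Step 4: Convert to fF (multiply by 1e15).
C = 15.58 fF


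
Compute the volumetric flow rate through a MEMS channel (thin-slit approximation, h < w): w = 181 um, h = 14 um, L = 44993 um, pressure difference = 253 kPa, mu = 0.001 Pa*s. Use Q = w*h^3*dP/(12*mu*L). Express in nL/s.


Step 1: Convert all dimensions to SI (meters).
w = 181e-6 m, h = 14e-6 m, L = 44993e-6 m, dP = 253e3 Pa
Step 2: Q = w * h^3 * dP / (12 * mu * L)
Q = 181e-6 * (14e-6)^3 * 253e3 / (12 * 0.001 * 44993e-6) = 2.3273248e-10 m^3/s
Step 3: Convert Q from m^3/s to nL/s (1 m^3 = 1e12 nL, so multiply by 1e12).
Q = 232.732 nL/s


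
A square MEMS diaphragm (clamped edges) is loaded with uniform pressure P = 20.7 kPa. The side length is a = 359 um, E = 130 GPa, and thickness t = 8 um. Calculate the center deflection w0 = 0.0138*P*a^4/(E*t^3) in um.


Step 1: Convert pressure to compatible units (E is in GPa, so P in GPa).
P = 20.7 kPa = 20.7e-6 GPa
Step 2: Compute numerator: 0.0138 * P * a^4.
a^4 = 359^4 = 16610312161
numerator = 0.0138 * 20.7e-6 * 16610312161 = 4.7449e+03
Step 3: Compute denominator: E * t^3 = 130 * 8^3 = 66560
Step 4: w0 = numerator / denominator = 4.7449e+03 / 66560 = 0.0713 um


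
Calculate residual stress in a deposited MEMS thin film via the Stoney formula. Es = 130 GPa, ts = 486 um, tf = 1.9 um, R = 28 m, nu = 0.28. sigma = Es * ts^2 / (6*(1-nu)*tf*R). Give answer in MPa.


Step 1: Compute numerator: Es * ts^2 = 130 * 486^2 = 30705480 (GPa*um^2)
Step 2: Compute denominator (R in um): 6*(1-nu)*tf*R = 6*0.72*1.9*28e6 = 229824000.0 (um^2)
Step 3: sigma (GPa) = 30705480 / 229824000.0 = 1.33604e-01 GPa
Step 4: Convert to MPa (x1000): sigma = 133.6 MPa


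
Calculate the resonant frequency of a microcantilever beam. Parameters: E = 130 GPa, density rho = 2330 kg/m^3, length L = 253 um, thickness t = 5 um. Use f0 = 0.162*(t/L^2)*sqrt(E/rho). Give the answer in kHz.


Step 1: Convert units to SI.
t_SI = 5e-6 m, L_SI = 253e-6 m
Step 2: Calculate sqrt(E/rho).
sqrt(130e9 / 2330) = 7469.54 m/s
Step 3: Compute f0.
f0 = 0.162 * 5e-6 / (253e-6)^2 * 7469.54 = 94523.1 Hz = 94.52 kHz


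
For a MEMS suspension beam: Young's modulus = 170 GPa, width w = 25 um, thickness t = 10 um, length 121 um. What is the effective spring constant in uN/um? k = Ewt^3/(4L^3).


Step 1: Convert E to consistent units (1 GPa = 1000 uN/um^2).
E = 170 GPa = 170000 uN/um^2
Step 2: Compute t^3 = 10^3 = 1000
Step 3: Compute L^3 = 121^3 = 1771561
Step 4: k = 170000 * 25 * 1000 / (4 * 1771561)
k = 599.7536 uN/um


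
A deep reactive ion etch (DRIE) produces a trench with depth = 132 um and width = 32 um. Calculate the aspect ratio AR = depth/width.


Step 1: AR = depth / width
Step 2: AR = 132 / 32
AR = 4.1


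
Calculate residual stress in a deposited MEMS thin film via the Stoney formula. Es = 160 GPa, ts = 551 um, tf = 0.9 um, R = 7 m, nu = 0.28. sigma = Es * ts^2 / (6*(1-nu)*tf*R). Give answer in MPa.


Step 1: Compute numerator: Es * ts^2 = 160 * 551^2 = 48576160 (GPa*um^2)
Step 2: Compute denominator (R in um): 6*(1-nu)*tf*R = 6*0.72*0.9*7e6 = 27216000.0 (um^2)
Step 3: sigma (GPa) = 48576160 / 27216000.0 = 1.784838e+00 GPa
Step 4: Convert to MPa (x1000): sigma = 1784.8 MPa


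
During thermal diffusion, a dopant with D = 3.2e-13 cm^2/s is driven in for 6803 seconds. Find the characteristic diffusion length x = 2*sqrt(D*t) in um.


Step 1: Compute D*t = 3.2e-13 * 6803 = 2.17696e-09 cm^2
Step 2: sqrt(D*t) = 4.6658e-05 cm
Step 3: x = 2 * 4.6658e-05 cm = 9.3316e-05 cm
Step 4: Convert to um (1 cm = 1e4 um): x = 0.933 um


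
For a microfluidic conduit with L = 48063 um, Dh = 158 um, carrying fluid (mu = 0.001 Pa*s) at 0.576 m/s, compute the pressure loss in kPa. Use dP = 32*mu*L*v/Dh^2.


Step 1: Convert to SI: L = 48063e-6 m, Dh = 158e-6 m
Step 2: dP = 32 * 0.001 * 48063e-6 * 0.576 / (158e-6)^2
Step 3: dP = 35486.99 Pa
Step 4: Convert to kPa: dP = 35.49 kPa


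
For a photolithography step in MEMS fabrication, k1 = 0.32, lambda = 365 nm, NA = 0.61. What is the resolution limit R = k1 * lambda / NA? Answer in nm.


Step 1: Identify values: k1 = 0.32, lambda = 365 nm, NA = 0.61
Step 2: R = k1 * lambda / NA
R = 0.32 * 365 / 0.61
R = 191.5 nm


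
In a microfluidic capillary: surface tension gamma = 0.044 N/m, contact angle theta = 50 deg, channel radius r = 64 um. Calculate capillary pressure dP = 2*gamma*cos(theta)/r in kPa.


Step 1: cos(50 deg) = 0.6428
Step 2: Convert r to m: r = 64e-6 m
Step 3: dP = 2 * 0.044 * 0.6428 / 64e-6 = 883.9 Pa
Step 4: Convert Pa to kPa (divide by 1000).
dP = 0.88 kPa


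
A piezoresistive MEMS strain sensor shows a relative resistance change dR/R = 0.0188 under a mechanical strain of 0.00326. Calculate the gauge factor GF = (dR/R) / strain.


Step 1: Identify values.
dR/R = 0.0188, strain = 0.00326
Step 2: GF = (dR/R) / strain = 0.0188 / 0.00326
GF = 5.8


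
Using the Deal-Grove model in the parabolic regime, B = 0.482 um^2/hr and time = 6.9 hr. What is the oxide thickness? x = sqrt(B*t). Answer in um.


Step 1: Compute B*t = 0.482 * 6.9 = 3.3258
Step 2: x = sqrt(3.3258)
x = 1.824 um


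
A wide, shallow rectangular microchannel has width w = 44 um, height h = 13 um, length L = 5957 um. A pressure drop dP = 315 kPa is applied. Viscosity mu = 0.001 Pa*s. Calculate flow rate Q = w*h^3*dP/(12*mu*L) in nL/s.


Step 1: Convert all dimensions to SI (meters).
w = 44e-6 m, h = 13e-6 m, L = 5957e-6 m, dP = 315e3 Pa
Step 2: Q = w * h^3 * dP / (12 * mu * L)
Q = 44e-6 * (13e-6)^3 * 315e3 / (12 * 0.001 * 5957e-6) = 4.2597532e-10 m^3/s
Step 3: Convert Q from m^3/s to nL/s (1 m^3 = 1e12 nL, so multiply by 1e12).
Q = 425.975 nL/s


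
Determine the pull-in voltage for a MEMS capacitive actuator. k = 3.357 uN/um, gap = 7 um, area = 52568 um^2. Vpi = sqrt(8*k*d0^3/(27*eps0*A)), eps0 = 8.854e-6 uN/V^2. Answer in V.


Step 1: Compute numerator: 8 * k * d0^3 = 8 * 3.357 * 7^3 = 9211.608
Step 2: Compute denominator: 27 * eps0 * A = 27 * 8.854e-6 * 52568 = 12.566801
Step 3: Vpi = sqrt(9211.608 / 12.566801)
Vpi = 27.07 V


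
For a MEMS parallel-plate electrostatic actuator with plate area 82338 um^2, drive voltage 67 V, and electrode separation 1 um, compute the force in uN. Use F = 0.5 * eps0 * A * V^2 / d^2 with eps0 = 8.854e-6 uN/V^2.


Step 1: Identify parameters.
eps0 = 8.854e-6 uN/V^2, A = 82338 um^2, V = 67 V, d = 1 um
Step 2: Compute V^2 = 67^2 = 4489
Step 3: Compute d^2 = 1^2 = 1
Step 4: F = 0.5 * 8.854e-6 * 82338 * 4489 / 1
F = 1636.287 uN


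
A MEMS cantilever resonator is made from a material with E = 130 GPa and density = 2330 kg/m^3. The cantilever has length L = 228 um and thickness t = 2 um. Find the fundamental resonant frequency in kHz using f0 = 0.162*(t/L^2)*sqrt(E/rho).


Step 1: Convert units to SI.
t_SI = 2e-6 m, L_SI = 228e-6 m
Step 2: Calculate sqrt(E/rho).
sqrt(130e9 / 2330) = 7469.54 m/s
Step 3: Compute f0.
f0 = 0.162 * 2e-6 / (228e-6)^2 * 7469.54 = 46555.3 Hz = 46.56 kHz


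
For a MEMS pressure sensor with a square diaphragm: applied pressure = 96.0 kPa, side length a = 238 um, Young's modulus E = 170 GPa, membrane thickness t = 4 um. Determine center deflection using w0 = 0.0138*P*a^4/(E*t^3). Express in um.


Step 1: Convert pressure to compatible units (E is in GPa, so P in GPa).
P = 96.0 kPa = 96.0e-6 GPa
Step 2: Compute numerator: 0.0138 * P * a^4.
a^4 = 238^4 = 3208542736
numerator = 0.0138 * 96.0e-6 * 3208542736 = 4.25068e+03
Step 3: Compute denominator: E * t^3 = 170 * 4^3 = 10880
Step 4: w0 = numerator / denominator = 4.25068e+03 / 10880 = 0.3907 um


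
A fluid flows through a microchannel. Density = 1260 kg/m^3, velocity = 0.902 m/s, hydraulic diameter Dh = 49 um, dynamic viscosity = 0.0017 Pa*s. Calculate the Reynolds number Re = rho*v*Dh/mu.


Step 1: Convert Dh to meters: Dh = 49e-6 m
Step 2: Re = rho * v * Dh / mu
Re = 1260 * 0.902 * 49e-6 / 0.0017
Re = 32.759


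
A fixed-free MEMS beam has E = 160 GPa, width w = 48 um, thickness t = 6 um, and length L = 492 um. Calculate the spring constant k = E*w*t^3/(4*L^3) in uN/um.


Step 1: Convert E to consistent units (1 GPa = 1000 uN/um^2).
E = 160 GPa = 160000 uN/um^2
Step 2: Compute t^3 = 6^3 = 216
Step 3: Compute L^3 = 492^3 = 119095488
Step 4: k = 160000 * 48 * 216 / (4 * 119095488)
k = 3.4822 uN/um


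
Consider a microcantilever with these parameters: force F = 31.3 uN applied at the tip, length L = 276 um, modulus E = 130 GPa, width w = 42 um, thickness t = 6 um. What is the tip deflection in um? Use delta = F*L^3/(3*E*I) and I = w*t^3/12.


Step 1: Calculate the second moment of area.
I = w * t^3 / 12 = 42 * 6^3 / 12 = 756.0 um^4
Step 2: Convert E to consistent units (1 GPa = 1000 uN/um^2).
E = 130 GPa = 130000 uN/um^2
Step 3: Calculate tip deflection.
delta = F * L^3 / (3 * E * I)
delta = 31.3 * 276^3 / (3 * 130000 * 756.0)
delta = 2.232 um


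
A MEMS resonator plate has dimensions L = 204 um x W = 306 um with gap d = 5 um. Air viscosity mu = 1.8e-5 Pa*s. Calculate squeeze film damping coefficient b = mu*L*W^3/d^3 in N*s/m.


Step 1: Convert to SI.
L = 204e-6 m, W = 306e-6 m, d = 5e-6 m
Step 2: W^3 = (306e-6)^3 = 2.87e-11 m^3
Step 3: d^3 = (5e-6)^3 = 1.25e-16 m^3
Step 4: b = 1.8e-5 * 204e-6 * 2.87e-11 / 1.25e-16
b = 8.42e-04 N*s/m


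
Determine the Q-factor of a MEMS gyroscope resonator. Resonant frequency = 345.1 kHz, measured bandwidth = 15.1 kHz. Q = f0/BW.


Step 1: Q = f0 / bandwidth
Step 2: Q = 345.1 / 15.1
Q = 22.9


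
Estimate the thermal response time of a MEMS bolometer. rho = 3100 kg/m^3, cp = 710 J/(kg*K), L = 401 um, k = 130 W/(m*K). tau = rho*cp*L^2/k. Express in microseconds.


Step 1: Convert L to m: L = 401e-6 m
Step 2: L^2 = (401e-6)^2 = 1.60801e-07 m^2
Step 3: tau = 3100 * 710 * 1.60801e-07 / 130 = 2.72248462e-03 s
Step 4: Convert to microseconds (multiply by 1e6).
tau = 2722.485 us


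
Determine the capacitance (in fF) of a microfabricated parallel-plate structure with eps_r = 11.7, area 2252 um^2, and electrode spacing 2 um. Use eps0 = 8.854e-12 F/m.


Step 1: Convert area to m^2: A = 2252e-12 m^2
Step 2: Convert gap to m: d = 2e-6 m
Step 3: C = eps0 * eps_r * A / d
C = 8.854e-12 * 11.7 * 2252e-12 / 2e-6
Step 4: Convert to fF (multiply by 1e15).
C = 116.64 fF


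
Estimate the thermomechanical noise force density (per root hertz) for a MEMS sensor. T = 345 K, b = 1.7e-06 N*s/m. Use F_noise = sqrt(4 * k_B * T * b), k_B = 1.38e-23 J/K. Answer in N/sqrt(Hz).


Step 1: Compute 4 * k_B * T * b
= 4 * 1.38e-23 * 345 * 1.7e-06
= 3.2375e-26 N^2/Hz
Step 2: F_noise = sqrt(3.2375e-26)
F_noise = 1.80e-13 N/sqrt(Hz)


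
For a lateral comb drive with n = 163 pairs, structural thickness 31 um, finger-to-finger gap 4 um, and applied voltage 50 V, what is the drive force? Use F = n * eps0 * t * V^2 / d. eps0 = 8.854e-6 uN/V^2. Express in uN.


Step 1: Parameters: n=163, eps0=8.854e-6 uN/V^2, t=31 um, V=50 V, d=4 um
Step 2: V^2 = 2500
Step 3: F = 163 * 8.854e-6 * 31 * 2500 / 4
F = 27.962 uN


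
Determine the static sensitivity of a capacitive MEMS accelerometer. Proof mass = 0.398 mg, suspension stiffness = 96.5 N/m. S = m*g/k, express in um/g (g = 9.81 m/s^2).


Step 1: Convert mass: m = 0.398 mg = 3.98e-07 kg
Step 2: S = m * g / k = 3.98e-07 * 9.81 / 96.5
Step 3: S = 4.05e-08 m/g
Step 4: Convert to um/g: S = 0.04 um/g


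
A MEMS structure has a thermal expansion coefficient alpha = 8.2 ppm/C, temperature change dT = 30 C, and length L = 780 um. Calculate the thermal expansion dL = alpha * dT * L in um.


Step 1: Convert CTE: alpha = 8.2 ppm/C = 8.2e-6 /C
Step 2: dL = 8.2e-6 * 30 * 780
dL = 0.1919 um


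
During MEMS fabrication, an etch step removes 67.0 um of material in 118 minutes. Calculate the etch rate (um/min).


Step 1: Etch rate = depth / time
Step 2: rate = 67.0 / 118
rate = 0.568 um/min


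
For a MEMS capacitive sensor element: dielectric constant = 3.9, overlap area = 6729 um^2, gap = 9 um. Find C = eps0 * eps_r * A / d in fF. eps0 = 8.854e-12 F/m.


Step 1: Convert area to m^2: A = 6729e-12 m^2
Step 2: Convert gap to m: d = 9e-6 m
Step 3: C = eps0 * eps_r * A / d
C = 8.854e-12 * 3.9 * 6729e-12 / 9e-6
Step 4: Convert to fF (multiply by 1e15).
C = 25.82 fF


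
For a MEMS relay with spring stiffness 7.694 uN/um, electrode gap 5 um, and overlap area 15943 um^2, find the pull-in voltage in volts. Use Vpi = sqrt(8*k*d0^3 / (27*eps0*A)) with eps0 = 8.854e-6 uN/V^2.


Step 1: Compute numerator: 8 * k * d0^3 = 8 * 7.694 * 5^3 = 7694.0
Step 2: Compute denominator: 27 * eps0 * A = 27 * 8.854e-6 * 15943 = 3.811302
Step 3: Vpi = sqrt(7694.0 / 3.811302)
Vpi = 44.93 V


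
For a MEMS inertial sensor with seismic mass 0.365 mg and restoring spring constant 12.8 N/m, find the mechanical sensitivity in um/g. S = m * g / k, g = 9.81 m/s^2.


Step 1: Convert mass: m = 0.365 mg = 3.65e-07 kg
Step 2: S = m * g / k = 3.65e-07 * 9.81 / 12.8
Step 3: S = 2.80e-07 m/g
Step 4: Convert to um/g: S = 0.28 um/g


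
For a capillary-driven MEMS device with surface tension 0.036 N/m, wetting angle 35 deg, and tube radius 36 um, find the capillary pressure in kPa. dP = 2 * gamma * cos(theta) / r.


Step 1: cos(35 deg) = 0.8192
Step 2: Convert r to m: r = 36e-6 m
Step 3: dP = 2 * 0.036 * 0.8192 / 36e-6 = 1638.4 Pa
Step 4: Convert Pa to kPa (divide by 1000).
dP = 1.64 kPa


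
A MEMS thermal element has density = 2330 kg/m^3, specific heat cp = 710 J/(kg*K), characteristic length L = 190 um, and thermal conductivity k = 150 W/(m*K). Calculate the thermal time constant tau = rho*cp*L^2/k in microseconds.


Step 1: Convert L to m: L = 190e-6 m
Step 2: L^2 = (190e-6)^2 = 3.61e-08 m^2
Step 3: tau = 2330 * 710 * 3.61e-08 / 150 = 3.9813487e-04 s
Step 4: Convert to microseconds (multiply by 1e6).
tau = 398.135 us


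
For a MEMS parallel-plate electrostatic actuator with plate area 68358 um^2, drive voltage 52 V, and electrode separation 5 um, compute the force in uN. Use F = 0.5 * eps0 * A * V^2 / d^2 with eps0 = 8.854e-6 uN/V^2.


Step 1: Identify parameters.
eps0 = 8.854e-6 uN/V^2, A = 68358 um^2, V = 52 V, d = 5 um
Step 2: Compute V^2 = 52^2 = 2704
Step 3: Compute d^2 = 5^2 = 25
Step 4: F = 0.5 * 8.854e-6 * 68358 * 2704 / 25
F = 32.731 uN


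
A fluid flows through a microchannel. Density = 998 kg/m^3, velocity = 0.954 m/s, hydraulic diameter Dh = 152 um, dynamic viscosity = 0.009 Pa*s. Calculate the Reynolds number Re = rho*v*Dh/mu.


Step 1: Convert Dh to meters: Dh = 152e-6 m
Step 2: Re = rho * v * Dh / mu
Re = 998 * 0.954 * 152e-6 / 0.009
Re = 16.08


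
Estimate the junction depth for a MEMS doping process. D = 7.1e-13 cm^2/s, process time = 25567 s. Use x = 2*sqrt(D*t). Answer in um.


Step 1: Compute D*t = 7.1e-13 * 25567 = 1.815257e-08 cm^2
Step 2: sqrt(D*t) = 1.34731e-04 cm
Step 3: x = 2 * 1.34731e-04 cm = 2.69462e-04 cm
Step 4: Convert to um (1 cm = 1e4 um): x = 2.695 um


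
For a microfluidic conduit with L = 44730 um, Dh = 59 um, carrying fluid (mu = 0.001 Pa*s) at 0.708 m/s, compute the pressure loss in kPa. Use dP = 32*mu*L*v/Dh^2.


Step 1: Convert to SI: L = 44730e-6 m, Dh = 59e-6 m
Step 2: dP = 32 * 0.001 * 44730e-6 * 0.708 / (59e-6)^2
Step 3: dP = 291124.07 Pa
Step 4: Convert to kPa: dP = 291.12 kPa


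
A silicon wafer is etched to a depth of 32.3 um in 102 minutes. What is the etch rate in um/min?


Step 1: Etch rate = depth / time
Step 2: rate = 32.3 / 102
rate = 0.317 um/min
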